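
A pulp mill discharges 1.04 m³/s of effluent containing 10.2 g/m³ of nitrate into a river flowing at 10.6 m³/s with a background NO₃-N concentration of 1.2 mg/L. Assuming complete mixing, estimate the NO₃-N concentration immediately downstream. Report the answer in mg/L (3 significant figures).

2.00 mg/L

By mass balance at complete mixing, C = (1.04·10.2 + 10.6·1.2) / (1.04 + 10.6) = 23.33/11.64 = 2.004 mg/L.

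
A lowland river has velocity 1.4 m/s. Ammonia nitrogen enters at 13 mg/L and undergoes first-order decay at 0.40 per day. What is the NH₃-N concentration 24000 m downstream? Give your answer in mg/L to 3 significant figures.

12.0 mg/L

Travel time t = 24000 m / 1.4 m/s = 2.4e+04/1.4 = 1.714e+04 s = 0.1984 d.
First-order decay: C = 13·exp(−0.40·0.1984) = 13·0.9237 = 12.01 mg/L.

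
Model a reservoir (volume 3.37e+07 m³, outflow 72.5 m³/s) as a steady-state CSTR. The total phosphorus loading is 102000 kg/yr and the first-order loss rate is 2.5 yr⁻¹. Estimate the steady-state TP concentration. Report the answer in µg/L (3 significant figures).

Outflow Q = 72.5 m³/s × 3.156e+07 s/yr = 2.288e+09 m³/yr.
Steady-state CSTR mass balance: W = Q·C + k·V·C, so C = W/(Q + kV).
Q + kV = 2.288e+09 + 2.5·3.37e+07 = 2.372e+09 m³/yr.
C = 102000/2.372e+09 = 4.3e-05 kg/m³ = 0.043 mg/L = 43 µg/L.

43.0 µg/L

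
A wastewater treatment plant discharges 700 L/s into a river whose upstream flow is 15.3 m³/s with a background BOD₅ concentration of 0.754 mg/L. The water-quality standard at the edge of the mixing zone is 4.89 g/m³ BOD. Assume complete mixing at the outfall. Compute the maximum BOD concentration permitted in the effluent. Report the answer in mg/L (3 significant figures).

95.3 mg/L

700 L/s = 0.7 m³/s.
Mass balance: 4.89·16 = 0.7·Cₑ + 15.3·0.754.
Cₑ = (78.24 − 11.54) / 0.7 = 95.29 mg/L.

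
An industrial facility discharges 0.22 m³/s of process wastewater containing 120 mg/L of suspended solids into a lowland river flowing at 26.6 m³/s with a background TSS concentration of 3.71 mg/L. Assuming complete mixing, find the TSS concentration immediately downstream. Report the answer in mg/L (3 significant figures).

4.66 mg/L

By mass balance at complete mixing, C = (0.22·120 + 26.6·3.71) / (0.22 + 26.6) = 125.1/26.82 = 4.664 mg/L.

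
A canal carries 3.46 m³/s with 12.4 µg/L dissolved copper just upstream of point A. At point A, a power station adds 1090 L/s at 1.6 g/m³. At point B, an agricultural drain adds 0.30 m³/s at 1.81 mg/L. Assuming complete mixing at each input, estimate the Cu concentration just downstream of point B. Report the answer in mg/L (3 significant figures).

0.480 mg/L

12.4 µg/L = 0.0124 mg/L.
1090 L/s = 1.09 m³/s.
After input A: C = (3.46·0.0124 + 1.09·1.6) / 4.55 = 0.3927 mg/L.
After input B: C = (4.55·0.3927 + 0.3·1.81) / 4.85 = 0.4804 mg/L.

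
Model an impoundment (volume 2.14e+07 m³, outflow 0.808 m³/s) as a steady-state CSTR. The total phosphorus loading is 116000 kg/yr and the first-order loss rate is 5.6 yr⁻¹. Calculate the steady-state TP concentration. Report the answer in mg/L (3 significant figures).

Outflow Q = 0.808 m³/s × 3.156e+07 s/yr = 2.55e+07 m³/yr.
Steady-state CSTR mass balance: W = Q·C + k·V·C, so C = W/(Q + kV).
Q + kV = 2.55e+07 + 5.6·2.14e+07 = 1.453e+08 m³/yr.
C = 116000/1.453e+08 = 0.0007981 kg/m³ = 0.7981 mg/L.

0.798 mg/L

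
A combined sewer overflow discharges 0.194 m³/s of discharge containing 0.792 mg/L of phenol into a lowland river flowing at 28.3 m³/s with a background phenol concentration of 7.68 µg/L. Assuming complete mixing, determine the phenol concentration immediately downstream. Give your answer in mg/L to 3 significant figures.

7.68 µg/L = 0.00768 mg/L.
By mass balance at complete mixing, C = (0.194·0.792 + 28.3·0.00768) / (0.194 + 28.3) = 0.371/28.49 = 0.01302 mg/L.

0.0130 mg/L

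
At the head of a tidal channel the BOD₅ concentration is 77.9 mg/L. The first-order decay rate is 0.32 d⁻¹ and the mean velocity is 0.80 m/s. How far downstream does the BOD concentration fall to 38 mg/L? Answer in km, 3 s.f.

From C = C₀·e^(−kt), t = ln(C₀/C)/k = ln(77.9/38)/0.32 = 0.7178/0.32 = 2.243 d.
Distance = v·t = 0.80 m/s × 1.938e+05 s = 1.551e+05 m = 155.1 km.

155 km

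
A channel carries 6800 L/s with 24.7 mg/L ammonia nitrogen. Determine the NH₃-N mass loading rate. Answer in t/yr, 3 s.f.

5300 t/yr

6800 L/s = 6.8 m³/s.
Mass flux = Q·C = 6.8 m³/s × 24.7 g/m³ = 168 g/s.
= 168 g/s × 31.56 = 5300 t/yr.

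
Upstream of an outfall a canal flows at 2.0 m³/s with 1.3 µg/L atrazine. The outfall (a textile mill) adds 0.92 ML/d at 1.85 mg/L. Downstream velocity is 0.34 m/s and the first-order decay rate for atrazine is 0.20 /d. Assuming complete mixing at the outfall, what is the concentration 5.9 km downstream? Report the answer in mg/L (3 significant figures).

0.92 ML/d = 0.01065 m³/s.
1.3 µg/L = 0.0013 mg/L.
After complete mixing, C₀ = (0.01065·1.85 + 2·0.0013) / 2.011 = 0.01109 mg/L.
Travel time t = 5900 m / 0.34 m/s = 1.735e+04 s = 0.2008 d.
C = 0.01109·exp(−0.20·0.2008) = 0.01109·0.9606 = 0.01065 mg/L.

0.0107 mg/L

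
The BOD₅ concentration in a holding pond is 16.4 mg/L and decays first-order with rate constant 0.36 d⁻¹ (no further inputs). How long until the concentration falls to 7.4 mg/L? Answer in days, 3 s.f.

2.21 d

t = ln(C₀/C)/k = ln(16.4/7.4)/0.36 = 0.7958/0.36 = 2.211 d.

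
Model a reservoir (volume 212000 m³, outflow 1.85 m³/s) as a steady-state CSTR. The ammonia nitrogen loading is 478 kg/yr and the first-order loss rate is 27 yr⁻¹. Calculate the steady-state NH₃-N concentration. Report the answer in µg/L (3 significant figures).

7.46 µg/L

Outflow Q = 1.85 m³/s × 3.156e+07 s/yr = 5.838e+07 m³/yr.
Steady-state CSTR mass balance: W = Q·C + k·V·C, so C = W/(Q + kV).
Q + kV = 5.838e+07 + 27·212000 = 6.411e+07 m³/yr.
C = 478/6.411e+07 = 7.456e-06 kg/m³ = 0.007456 mg/L = 7.456 µg/L.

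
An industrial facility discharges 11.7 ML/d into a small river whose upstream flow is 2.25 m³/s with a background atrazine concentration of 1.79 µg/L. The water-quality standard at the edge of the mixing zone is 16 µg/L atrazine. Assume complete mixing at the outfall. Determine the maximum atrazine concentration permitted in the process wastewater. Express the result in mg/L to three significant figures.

11.7 ML/d = 0.1354 m³/s.
1.79 µg/L = 0.00179 mg/L.
16 µg/L = 0.016 mg/L.
Mass balance: 0.016·2.385 = 0.1354·Cₑ + 2.25·0.00179.
Cₑ = (0.03817 − 0.004028) / 0.1354 = 0.2521 mg/L.

0.252 mg/L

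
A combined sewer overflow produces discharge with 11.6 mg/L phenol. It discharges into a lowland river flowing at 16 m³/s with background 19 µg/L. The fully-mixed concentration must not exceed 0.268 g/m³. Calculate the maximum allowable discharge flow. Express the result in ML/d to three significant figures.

19 µg/L = 0.019 mg/L.
Mass balance at complete mixing: C_std·(Q_w + Q_r) = Q_w·C_e + Q_r·C_b.
Rearranging, Q_w = Q_r·(C_std − C_b)/(C_e − C_std) = 16·(0.268 − 0.019) / (11.6 − 0.268) = 0.3516 m³/s.
= 30.38 ML/d.

30.4 ML/d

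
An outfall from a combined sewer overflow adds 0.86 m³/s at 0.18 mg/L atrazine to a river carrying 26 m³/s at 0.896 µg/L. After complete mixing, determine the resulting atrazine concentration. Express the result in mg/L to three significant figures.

0.00663 mg/L

0.896 µg/L = 0.000896 mg/L.
Flow-weighted mixing gives C = (0.86·0.18 + 26·0.000896) / (0.86 + 26) = 0.1781/26.86 = 0.006631 mg/L.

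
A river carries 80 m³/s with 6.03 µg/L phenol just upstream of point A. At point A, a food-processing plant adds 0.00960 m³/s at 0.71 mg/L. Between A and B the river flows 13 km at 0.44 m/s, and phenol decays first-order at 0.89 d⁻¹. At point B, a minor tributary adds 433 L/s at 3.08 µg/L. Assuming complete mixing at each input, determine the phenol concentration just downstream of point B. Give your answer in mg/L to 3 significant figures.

0.00450 mg/L

6.03 µg/L = 0.00603 mg/L.
After input A: C = (80·0.00603 + 0.0096·0.71) / 80.01 = 0.006114 mg/L.
Over the 13 km reach to input B (t = 2.955e+04 s = 0.342 d), decay gives C = 0.006114·exp(−0.89·0.342) = 0.00451 mg/L.
433 L/s = 0.433 m³/s.
3.08 µg/L = 0.00308 mg/L.
After input B: C = (80.01·0.00451 + 0.433·0.00308) / 80.44 = 0.004502 mg/L.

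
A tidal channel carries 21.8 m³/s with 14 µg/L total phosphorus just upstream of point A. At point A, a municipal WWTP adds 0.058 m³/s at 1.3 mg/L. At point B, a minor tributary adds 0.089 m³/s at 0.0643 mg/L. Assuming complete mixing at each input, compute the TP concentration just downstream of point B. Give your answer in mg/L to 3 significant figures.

14 µg/L = 0.014 mg/L.
After input A: C = (21.8·0.014 + 0.058·1.3) / 21.86 = 0.01741 mg/L.
After input B: C = (21.86·0.01741 + 0.089·0.0643) / 21.95 = 0.0176 mg/L.

0.0176 mg/L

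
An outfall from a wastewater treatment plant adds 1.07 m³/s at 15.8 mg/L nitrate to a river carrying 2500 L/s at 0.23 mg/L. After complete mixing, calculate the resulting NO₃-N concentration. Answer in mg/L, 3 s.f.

4.90 mg/L

2500 L/s = 2.5 m³/s.
Flow-weighted mixing gives C = (1.07·15.8 + 2.5·0.23) / (1.07 + 2.5) = 17.48/3.57 = 4.897 mg/L.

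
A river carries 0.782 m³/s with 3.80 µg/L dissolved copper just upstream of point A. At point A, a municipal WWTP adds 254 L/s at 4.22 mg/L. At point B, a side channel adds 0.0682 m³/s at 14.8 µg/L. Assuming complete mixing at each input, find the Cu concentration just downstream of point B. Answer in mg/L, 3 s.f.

3.80 µg/L = 0.0038 mg/L.
254 L/s = 0.254 m³/s.
After input A: C = (0.782·0.0038 + 0.254·4.22) / 1.036 = 1.038 mg/L.
14.8 µg/L = 0.0148 mg/L.
After input B: C = (1.036·1.038 + 0.0682·0.0148) / 1.104 = 0.9743 mg/L.

0.974 mg/L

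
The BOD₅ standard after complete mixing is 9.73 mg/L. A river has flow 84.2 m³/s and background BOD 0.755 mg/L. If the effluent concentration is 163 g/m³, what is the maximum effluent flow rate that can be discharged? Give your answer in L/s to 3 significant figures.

Mass balance at complete mixing: C_std·(Q_w + Q_r) = Q_w·C_e + Q_r·C_b.
Rearranging, Q_w = Q_r·(C_std − C_b)/(C_e − C_std) = 84.2·(9.73 − 0.755) / (163 − 9.73) = 4.93 m³/s.
= 4930 L/s.

4930 L/s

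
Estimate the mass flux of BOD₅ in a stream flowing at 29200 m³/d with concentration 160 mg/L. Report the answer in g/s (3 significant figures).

29200 m³/d = 0.338 m³/s.
Mass flux = Q·C = 0.338 m³/s × 160 g/m³ = 54.07 g/s.

54.1 g/s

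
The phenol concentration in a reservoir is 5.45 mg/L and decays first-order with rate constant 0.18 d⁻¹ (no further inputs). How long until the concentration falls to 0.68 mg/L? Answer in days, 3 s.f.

t = ln(C₀/C)/k = ln(5.45/0.68)/0.18 = 2.081/0.18 = 11.56 d.

11.6 d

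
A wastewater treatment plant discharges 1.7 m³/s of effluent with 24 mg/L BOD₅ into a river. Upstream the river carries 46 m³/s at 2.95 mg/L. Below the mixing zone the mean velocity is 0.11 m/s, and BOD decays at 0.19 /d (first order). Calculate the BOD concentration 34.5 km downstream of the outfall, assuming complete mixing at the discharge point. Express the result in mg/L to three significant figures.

After complete mixing, C₀ = (1.7·24 + 46·2.95) / 47.7 = 3.7 mg/L.
Travel time t = 3.45e+04 m / 0.11 m/s = 3.136e+05 s = 3.63 d.
C = 3.7·exp(−0.19·3.63) = 3.7·0.5017 = 1.856 mg/L.

1.86 mg/L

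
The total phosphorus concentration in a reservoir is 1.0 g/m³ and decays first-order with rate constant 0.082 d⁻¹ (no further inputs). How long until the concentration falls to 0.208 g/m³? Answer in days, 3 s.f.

19.1 d

t = ln(C₀/C)/k = ln(1.0/0.208)/0.082 = 1.57/0.082 = 19.15 d.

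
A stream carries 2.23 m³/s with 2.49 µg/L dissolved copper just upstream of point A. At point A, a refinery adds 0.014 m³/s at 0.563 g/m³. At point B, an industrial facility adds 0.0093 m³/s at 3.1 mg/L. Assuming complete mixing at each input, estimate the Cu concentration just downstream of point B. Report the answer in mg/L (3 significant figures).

0.0188 mg/L

2.49 µg/L = 0.00249 mg/L.
After input A: C = (2.23·0.00249 + 0.014·0.563) / 2.244 = 0.005987 mg/L.
After input B: C = (2.244·0.005987 + 0.0093·3.1) / 2.253 = 0.01876 mg/L.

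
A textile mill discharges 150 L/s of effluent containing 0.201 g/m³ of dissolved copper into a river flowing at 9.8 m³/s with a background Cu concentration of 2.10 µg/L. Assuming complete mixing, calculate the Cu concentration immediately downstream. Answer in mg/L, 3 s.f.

150 L/s = 0.15 m³/s.
2.10 µg/L = 0.0021 mg/L.
Conservation of mass across the mixing zone: C = (0.15·0.201 + 9.8·0.0021) / (0.15 + 9.8) = 0.05073/9.95 = 0.005098 mg/L.

0.00510 mg/L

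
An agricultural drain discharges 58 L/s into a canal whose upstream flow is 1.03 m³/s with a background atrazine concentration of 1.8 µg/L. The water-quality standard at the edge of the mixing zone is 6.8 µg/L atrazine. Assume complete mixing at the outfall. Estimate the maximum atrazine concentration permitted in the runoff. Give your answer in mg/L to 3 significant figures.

58 L/s = 0.058 m³/s.
1.8 µg/L = 0.0018 mg/L.
6.8 µg/L = 0.0068 mg/L.
Mass balance: 0.0068·1.088 = 0.058·Cₑ + 1.03·0.0018.
Cₑ = (0.007398 − 0.001854) / 0.058 = 0.09559 mg/L.

0.0956 mg/L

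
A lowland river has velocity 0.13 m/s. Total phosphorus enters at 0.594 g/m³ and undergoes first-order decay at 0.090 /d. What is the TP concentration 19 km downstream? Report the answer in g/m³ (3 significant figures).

Travel time t = 19 km / 0.13 m/s = 1.9e+04/0.13 = 1.462e+05 s = 1.692 d.
First-order decay: C = 0.594·exp(−0.090·1.692) = 0.594·0.8588 = 0.5101 g/m³.

0.510 g/m³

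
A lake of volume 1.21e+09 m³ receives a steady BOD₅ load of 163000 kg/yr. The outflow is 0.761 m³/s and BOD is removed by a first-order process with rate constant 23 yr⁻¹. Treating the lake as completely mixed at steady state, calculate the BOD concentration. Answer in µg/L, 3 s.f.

Outflow Q = 0.761 m³/s × 3.156e+07 s/yr = 2.402e+07 m³/yr.
Steady-state CSTR mass balance: W = Q·C + k·V·C, so C = W/(Q + kV).
Q + kV = 2.402e+07 + 23·1.21e+09 = 2.785e+10 m³/yr.
C = 163000/2.785e+10 = 5.852e-06 kg/m³ = 0.005852 mg/L = 5.852 µg/L.

5.85 µg/L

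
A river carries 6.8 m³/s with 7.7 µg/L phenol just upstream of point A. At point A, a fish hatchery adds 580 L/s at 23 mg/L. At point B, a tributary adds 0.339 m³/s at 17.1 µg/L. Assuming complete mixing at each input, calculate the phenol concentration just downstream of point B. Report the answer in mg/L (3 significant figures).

1.74 mg/L

7.7 µg/L = 0.0077 mg/L.
580 L/s = 0.58 m³/s.
After input A: C = (6.8·0.0077 + 0.58·23) / 7.38 = 1.815 mg/L.
17.1 µg/L = 0.0171 mg/L.
After input B: C = (7.38·1.815 + 0.339·0.0171) / 7.719 = 1.736 mg/L.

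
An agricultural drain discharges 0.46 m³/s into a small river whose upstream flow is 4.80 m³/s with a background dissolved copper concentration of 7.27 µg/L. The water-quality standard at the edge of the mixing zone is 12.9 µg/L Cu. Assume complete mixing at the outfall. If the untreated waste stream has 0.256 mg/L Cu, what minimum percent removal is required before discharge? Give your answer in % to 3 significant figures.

72.0 %

7.27 µg/L = 0.00727 mg/L.
12.9 µg/L = 0.0129 mg/L.
Mass balance: 0.0129·5.26 = 0.46·Cₑ + 4.8·0.00727.
Cₑ = (0.06785 − 0.0349) / 0.46 = 0.07165 mg/L.
Required removal = 1 − 0.07165/0.256 = 72.01 %.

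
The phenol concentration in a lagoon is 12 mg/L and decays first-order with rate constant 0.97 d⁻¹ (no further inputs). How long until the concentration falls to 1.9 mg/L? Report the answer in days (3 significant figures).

1.90 d

t = ln(C₀/C)/k = ln(12/1.9)/0.97 = 1.843/0.97 = 1.9 d.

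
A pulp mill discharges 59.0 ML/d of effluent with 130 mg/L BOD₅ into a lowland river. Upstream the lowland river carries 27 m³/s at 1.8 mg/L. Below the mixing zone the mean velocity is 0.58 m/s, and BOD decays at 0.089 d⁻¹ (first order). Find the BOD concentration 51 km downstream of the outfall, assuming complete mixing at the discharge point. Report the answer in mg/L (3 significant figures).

59.0 ML/d = 0.6829 m³/s.
After complete mixing, C₀ = (0.6829·130 + 27·1.8) / 27.68 = 4.962 mg/L.
Travel time t = 5.1e+04 m / 0.58 m/s = 8.793e+04 s = 1.018 d.
C = 4.962·exp(−0.089·1.018) = 4.962·0.9134 = 4.533 mg/L.

4.53 mg/L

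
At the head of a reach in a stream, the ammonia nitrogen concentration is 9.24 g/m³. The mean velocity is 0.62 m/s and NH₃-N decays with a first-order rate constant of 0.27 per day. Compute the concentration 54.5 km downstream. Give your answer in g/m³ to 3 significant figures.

Travel time t = 54.5 km / 0.62 m/s = 5.45e+04/0.62 = 8.79e+04 s = 1.017 d.
First-order decay: C = 9.24·exp(−0.27·1.017) = 9.24·0.7598 = 7.021 g/m³.

7.02 g/m³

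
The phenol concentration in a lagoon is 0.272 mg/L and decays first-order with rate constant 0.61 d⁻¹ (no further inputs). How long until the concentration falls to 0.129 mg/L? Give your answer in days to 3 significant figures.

t = ln(C₀/C)/k = ln(0.272/0.129)/0.61 = 0.746/0.61 = 1.223 d.

1.22 d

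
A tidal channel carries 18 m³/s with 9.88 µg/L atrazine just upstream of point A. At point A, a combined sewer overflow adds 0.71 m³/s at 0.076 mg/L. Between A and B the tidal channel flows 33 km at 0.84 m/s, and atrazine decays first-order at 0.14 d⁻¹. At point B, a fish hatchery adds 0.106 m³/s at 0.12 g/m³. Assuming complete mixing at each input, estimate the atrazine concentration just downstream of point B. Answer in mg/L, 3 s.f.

9.88 µg/L = 0.00988 mg/L.
After input A: C = (18·0.00988 + 0.71·0.076) / 18.71 = 0.01239 mg/L.
Over the 33 km reach to input B (t = 3.929e+04 s = 0.4547 d), decay gives C = 0.01239·exp(−0.14·0.4547) = 0.01163 mg/L.
After input B: C = (18.71·0.01163 + 0.106·0.12) / 18.82 = 0.01224 mg/L.

0.0122 mg/L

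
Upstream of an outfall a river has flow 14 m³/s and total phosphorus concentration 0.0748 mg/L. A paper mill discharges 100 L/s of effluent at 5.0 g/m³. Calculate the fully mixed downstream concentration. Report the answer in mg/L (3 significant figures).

100 L/s = 0.1 m³/s.
Flow-weighted mixing gives C = (0.1·5 + 14·0.0748) / (0.1 + 14) = 1.547/14.1 = 0.1097 mg/L.

0.110 mg/L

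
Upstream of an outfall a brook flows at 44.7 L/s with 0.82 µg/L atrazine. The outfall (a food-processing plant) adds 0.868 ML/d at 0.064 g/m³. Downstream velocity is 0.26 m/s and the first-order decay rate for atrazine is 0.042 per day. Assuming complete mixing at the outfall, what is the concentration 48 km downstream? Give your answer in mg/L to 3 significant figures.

0.0113 mg/L

0.868 ML/d = 0.01005 m³/s.
44.7 L/s = 0.0447 m³/s.
0.82 µg/L = 0.00082 mg/L.
After complete mixing, C₀ = (0.01005·0.064 + 0.0447·0.00082) / 0.05475 = 0.01241 mg/L.
Travel time t = 4.8e+04 m / 0.26 m/s = 1.846e+05 s = 2.137 d.
C = 0.01241·exp(−0.042·2.137) = 0.01241·0.9142 = 0.01135 mg/L.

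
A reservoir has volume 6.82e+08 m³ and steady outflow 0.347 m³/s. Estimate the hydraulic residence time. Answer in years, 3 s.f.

62.3 yr

Q = 0.347 m³/s × 3.156e+07 s/yr = 1.095e+07 m³/yr.
Hydraulic residence time τ = V/Q = 6.82e+08/1.095e+07 = 62.28 yr.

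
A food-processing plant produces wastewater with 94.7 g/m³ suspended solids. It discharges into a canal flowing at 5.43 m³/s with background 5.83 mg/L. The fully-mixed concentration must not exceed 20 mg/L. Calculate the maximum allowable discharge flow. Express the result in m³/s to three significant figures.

1.03 m³/s

Mass balance at complete mixing: C_std·(Q_w + Q_r) = Q_w·C_e + Q_r·C_b.
Rearranging, Q_w = Q_r·(C_std − C_b)/(C_e − C_std) = 5.43·(20 − 5.83) / (94.7 − 20) = 1.03 m³/s.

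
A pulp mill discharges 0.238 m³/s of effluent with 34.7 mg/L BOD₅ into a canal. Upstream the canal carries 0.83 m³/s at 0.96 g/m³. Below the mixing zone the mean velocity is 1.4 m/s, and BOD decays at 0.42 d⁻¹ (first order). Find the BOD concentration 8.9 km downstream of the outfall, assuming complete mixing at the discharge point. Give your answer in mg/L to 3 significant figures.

8.22 mg/L

After complete mixing, C₀ = (0.238·34.7 + 0.83·0.96) / 1.068 = 8.479 mg/L.
Travel time t = 8900 m / 1.4 m/s = 6357 s = 0.07358 d.
C = 8.479·exp(−0.42·0.07358) = 8.479·0.9696 = 8.221 mg/L.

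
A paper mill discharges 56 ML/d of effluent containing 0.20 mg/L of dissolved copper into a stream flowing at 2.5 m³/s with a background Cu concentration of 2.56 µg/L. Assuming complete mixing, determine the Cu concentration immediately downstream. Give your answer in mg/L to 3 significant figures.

0.0432 mg/L

56 ML/d = 0.6481 m³/s.
2.56 µg/L = 0.00256 mg/L.
Flow-weighted mixing gives C = (0.6481·0.2 + 2.5·0.00256) / (0.6481 + 2.5) = 0.136/3.148 = 0.04321 mg/L.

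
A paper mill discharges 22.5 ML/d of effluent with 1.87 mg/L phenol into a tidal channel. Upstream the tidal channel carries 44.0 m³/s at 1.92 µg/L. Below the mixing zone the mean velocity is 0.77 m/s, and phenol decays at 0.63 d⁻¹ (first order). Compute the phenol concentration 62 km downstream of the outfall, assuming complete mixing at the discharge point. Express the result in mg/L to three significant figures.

22.5 ML/d = 0.2604 m³/s.
1.92 µg/L = 0.00192 mg/L.
After complete mixing, C₀ = (0.2604·1.87 + 44·0.00192) / 44.26 = 0.01291 mg/L.
Travel time t = 6.2e+04 m / 0.77 m/s = 8.052e+04 s = 0.9319 d.
C = 0.01291·exp(−0.63·0.9319) = 0.01291·0.5559 = 0.007178 mg/L.

0.00718 mg/L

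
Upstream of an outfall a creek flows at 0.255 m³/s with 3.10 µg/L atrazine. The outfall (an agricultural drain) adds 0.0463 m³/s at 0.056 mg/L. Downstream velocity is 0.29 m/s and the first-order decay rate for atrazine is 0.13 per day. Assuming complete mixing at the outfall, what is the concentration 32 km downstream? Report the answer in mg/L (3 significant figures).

0.00951 mg/L

3.10 µg/L = 0.0031 mg/L.
After complete mixing, C₀ = (0.0463·0.056 + 0.255·0.0031) / 0.3013 = 0.01123 mg/L.
Travel time t = 3.2e+04 m / 0.29 m/s = 1.103e+05 s = 1.277 d.
C = 0.01123·exp(−0.13·1.277) = 0.01123·0.847 = 0.009511 mg/L.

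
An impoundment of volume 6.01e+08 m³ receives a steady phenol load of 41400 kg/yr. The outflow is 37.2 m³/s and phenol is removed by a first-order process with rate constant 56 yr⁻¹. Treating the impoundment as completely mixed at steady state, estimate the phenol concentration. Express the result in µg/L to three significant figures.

1.19 µg/L

Outflow Q = 37.2 m³/s × 3.156e+07 s/yr = 1.174e+09 m³/yr.
Steady-state CSTR mass balance: W = Q·C + k·V·C, so C = W/(Q + kV).
Q + kV = 1.174e+09 + 56·6.01e+08 = 3.483e+10 m³/yr.
C = 41400/3.483e+10 = 1.189e-06 kg/m³ = 0.001189 mg/L = 1.189 µg/L.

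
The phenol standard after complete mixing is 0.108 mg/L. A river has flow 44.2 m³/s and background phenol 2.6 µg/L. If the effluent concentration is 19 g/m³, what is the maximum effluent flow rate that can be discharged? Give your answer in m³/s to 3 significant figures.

0.247 m³/s

2.6 µg/L = 0.0026 mg/L.
Mass balance at complete mixing: C_std·(Q_w + Q_r) = Q_w·C_e + Q_r·C_b.
Rearranging, Q_w = Q_r·(C_std − C_b)/(C_e − C_std) = 44.2·(0.108 − 0.0026) / (19 − 0.108) = 0.2466 m³/s.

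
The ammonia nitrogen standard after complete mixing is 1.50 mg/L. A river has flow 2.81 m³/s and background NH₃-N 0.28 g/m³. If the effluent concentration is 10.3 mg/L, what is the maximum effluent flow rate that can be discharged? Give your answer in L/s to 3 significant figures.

390 L/s

Mass balance at complete mixing: C_std·(Q_w + Q_r) = Q_w·C_e + Q_r·C_b.
Rearranging, Q_w = Q_r·(C_std − C_b)/(C_e − C_std) = 2.81·(1.5 − 0.28) / (10.3 − 1.5) = 0.3896 m³/s.
= 389.6 L/s.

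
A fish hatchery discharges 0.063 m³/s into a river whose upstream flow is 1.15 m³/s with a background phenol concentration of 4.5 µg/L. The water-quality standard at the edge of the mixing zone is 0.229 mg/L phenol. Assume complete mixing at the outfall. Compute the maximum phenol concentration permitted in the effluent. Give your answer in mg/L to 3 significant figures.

4.33 mg/L

4.5 µg/L = 0.0045 mg/L.
Mass balance: 0.229·1.213 = 0.063·Cₑ + 1.15·0.0045.
Cₑ = (0.2778 − 0.005175) / 0.063 = 4.327 mg/L.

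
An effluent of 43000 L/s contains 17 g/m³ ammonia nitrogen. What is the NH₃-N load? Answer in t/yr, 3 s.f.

23100 t/yr

43000 L/s = 43 m³/s.
Mass flux = Q·C = 43 m³/s × 17 g/m³ = 731 g/s.
= 731 g/s × 31.56 = 2.307e+04 t/yr.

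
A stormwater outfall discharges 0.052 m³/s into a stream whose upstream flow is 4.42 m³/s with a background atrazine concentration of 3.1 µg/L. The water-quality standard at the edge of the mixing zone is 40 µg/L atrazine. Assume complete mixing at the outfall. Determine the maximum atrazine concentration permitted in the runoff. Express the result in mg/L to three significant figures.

3.18 mg/L

3.1 µg/L = 0.0031 mg/L.
40 µg/L = 0.04 mg/L.
Mass balance: 0.04·4.472 = 0.052·Cₑ + 4.42·0.0031.
Cₑ = (0.1789 − 0.0137) / 0.052 = 3.176 mg/L.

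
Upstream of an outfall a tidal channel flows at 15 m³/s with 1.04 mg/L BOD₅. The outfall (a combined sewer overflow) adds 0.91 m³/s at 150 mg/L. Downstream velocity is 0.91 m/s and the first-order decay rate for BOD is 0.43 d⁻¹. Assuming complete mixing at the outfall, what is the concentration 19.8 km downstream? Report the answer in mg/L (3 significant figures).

8.58 mg/L

After complete mixing, C₀ = (0.91·150 + 15·1.04) / 15.91 = 9.56 mg/L.
Travel time t = 1.98e+04 m / 0.91 m/s = 2.176e+04 s = 0.2518 d.
C = 9.56·exp(−0.43·0.2518) = 9.56·0.8974 = 8.579 mg/L.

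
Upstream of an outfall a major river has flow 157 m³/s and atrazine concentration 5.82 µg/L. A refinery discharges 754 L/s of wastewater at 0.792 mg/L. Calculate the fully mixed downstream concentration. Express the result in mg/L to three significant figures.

754 L/s = 0.754 m³/s.
5.82 µg/L = 0.00582 mg/L.
Conservation of mass across the mixing zone: C = (0.754·0.792 + 157·0.00582) / (0.754 + 157) = 1.511/157.8 = 0.009578 mg/L.

0.00958 mg/L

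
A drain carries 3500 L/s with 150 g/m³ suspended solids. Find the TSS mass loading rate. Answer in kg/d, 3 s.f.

45400 kg/d

3500 L/s = 3.5 m³/s.
Mass flux = Q·C = 3.5 m³/s × 150 g/m³ = 525 g/s.
= 525 g/s × 86.4 = 4.536e+04 kg/d.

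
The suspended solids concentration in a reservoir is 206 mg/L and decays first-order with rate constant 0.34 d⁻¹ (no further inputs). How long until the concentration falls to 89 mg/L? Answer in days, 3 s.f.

2.47 d

t = ln(C₀/C)/k = ln(206/89)/0.34 = 0.8392/0.34 = 2.468 d.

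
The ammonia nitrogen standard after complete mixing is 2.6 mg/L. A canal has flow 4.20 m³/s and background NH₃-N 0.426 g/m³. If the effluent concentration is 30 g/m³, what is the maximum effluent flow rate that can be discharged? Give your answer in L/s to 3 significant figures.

333 L/s

Mass balance at complete mixing: C_std·(Q_w + Q_r) = Q_w·C_e + Q_r·C_b.
Rearranging, Q_w = Q_r·(C_std − C_b)/(C_e − C_std) = 4.20·(2.6 − 0.426) / (30 − 2.6) = 0.3332 m³/s.
= 333.2 L/s.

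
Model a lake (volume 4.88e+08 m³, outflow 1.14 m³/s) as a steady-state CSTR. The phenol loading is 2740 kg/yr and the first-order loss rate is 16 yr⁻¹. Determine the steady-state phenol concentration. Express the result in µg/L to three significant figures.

0.349 µg/L

Outflow Q = 1.14 m³/s × 3.156e+07 s/yr = 3.598e+07 m³/yr.
Steady-state CSTR mass balance: W = Q·C + k·V·C, so C = W/(Q + kV).
Q + kV = 3.598e+07 + 16·4.88e+08 = 7.844e+09 m³/yr.
C = 2740/7.844e+09 = 3.493e-07 kg/m³ = 0.0003493 mg/L = 0.3493 µg/L.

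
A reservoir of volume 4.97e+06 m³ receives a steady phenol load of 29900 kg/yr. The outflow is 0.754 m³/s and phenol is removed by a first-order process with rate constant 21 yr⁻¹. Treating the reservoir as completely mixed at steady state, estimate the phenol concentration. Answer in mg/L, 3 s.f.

0.233 mg/L

Outflow Q = 0.754 m³/s × 3.156e+07 s/yr = 2.379e+07 m³/yr.
Steady-state CSTR mass balance: W = Q·C + k·V·C, so C = W/(Q + kV).
Q + kV = 2.379e+07 + 21·4.97e+06 = 1.282e+08 m³/yr.
C = 29900/1.282e+08 = 0.0002333 kg/m³ = 0.2333 mg/L.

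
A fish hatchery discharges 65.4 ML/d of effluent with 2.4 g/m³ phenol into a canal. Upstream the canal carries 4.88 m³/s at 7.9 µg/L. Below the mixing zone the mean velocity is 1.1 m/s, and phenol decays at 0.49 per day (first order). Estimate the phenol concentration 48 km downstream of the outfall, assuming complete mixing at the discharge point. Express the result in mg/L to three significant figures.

0.257 mg/L

65.4 ML/d = 0.7569 m³/s.
7.9 µg/L = 0.0079 mg/L.
After complete mixing, C₀ = (0.7569·2.4 + 4.88·0.0079) / 5.637 = 0.3291 mg/L.
Travel time t = 4.8e+04 m / 1.1 m/s = 4.364e+04 s = 0.5051 d.
C = 0.3291·exp(−0.49·0.5051) = 0.3291·0.7808 = 0.257 mg/L.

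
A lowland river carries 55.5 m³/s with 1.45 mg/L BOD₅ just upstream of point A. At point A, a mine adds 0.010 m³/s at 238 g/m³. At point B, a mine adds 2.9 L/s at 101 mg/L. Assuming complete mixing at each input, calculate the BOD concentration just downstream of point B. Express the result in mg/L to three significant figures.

1.50 mg/L

After input A: C = (55.5·1.45 + 0.01·238) / 55.51 = 1.493 mg/L.
2.9 L/s = 0.0029 m³/s.
After input B: C = (55.51·1.493 + 0.0029·101) / 55.51 = 1.498 mg/L.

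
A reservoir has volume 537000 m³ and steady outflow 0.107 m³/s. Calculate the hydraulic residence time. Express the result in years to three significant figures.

Q = 0.107 m³/s × 3.156e+07 s/yr = 3.377e+06 m³/yr.
Hydraulic residence time τ = V/Q = 537000/3.377e+06 = 0.159 yr.

0.159 yr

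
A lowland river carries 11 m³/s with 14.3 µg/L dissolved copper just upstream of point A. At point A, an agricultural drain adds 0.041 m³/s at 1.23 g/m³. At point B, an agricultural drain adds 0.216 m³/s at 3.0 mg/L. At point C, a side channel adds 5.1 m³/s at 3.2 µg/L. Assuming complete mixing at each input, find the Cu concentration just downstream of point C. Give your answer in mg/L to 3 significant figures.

0.0533 mg/L

14.3 µg/L = 0.0143 mg/L.
After input A: C = (11·0.0143 + 0.041·1.23) / 11.04 = 0.01881 mg/L.
After input B: C = (11.04·0.01881 + 0.216·3) / 11.26 = 0.07602 mg/L.
3.2 µg/L = 0.0032 mg/L.
After input C: C = (11.26·0.07602 + 5.1·0.0032) / 16.36 = 0.05331 mg/L.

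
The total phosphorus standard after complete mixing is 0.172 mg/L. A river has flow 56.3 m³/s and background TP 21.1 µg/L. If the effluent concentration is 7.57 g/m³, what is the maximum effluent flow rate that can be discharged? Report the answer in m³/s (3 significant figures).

1.15 m³/s

21.1 µg/L = 0.0211 mg/L.
Mass balance at complete mixing: C_std·(Q_w + Q_r) = Q_w·C_e + Q_r·C_b.
Rearranging, Q_w = Q_r·(C_std − C_b)/(C_e − C_std) = 56.3·(0.172 − 0.0211) / (7.57 − 0.172) = 1.148 m³/s.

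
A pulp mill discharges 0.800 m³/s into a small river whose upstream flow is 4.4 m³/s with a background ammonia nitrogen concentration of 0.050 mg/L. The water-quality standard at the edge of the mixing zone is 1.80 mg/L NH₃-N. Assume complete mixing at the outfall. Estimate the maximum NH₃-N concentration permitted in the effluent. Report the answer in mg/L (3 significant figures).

Mass balance: 1.8·5.2 = 0.8·Cₑ + 4.4·0.05.
Cₑ = (9.36 − 0.22) / 0.8 = 11.43 mg/L.

11.4 mg/L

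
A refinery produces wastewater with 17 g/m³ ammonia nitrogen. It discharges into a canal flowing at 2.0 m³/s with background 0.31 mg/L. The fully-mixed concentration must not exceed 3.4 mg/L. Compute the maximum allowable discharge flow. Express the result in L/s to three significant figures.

Mass balance at complete mixing: C_std·(Q_w + Q_r) = Q_w·C_e + Q_r·C_b.
Rearranging, Q_w = Q_r·(C_std − C_b)/(C_e − C_std) = 2.0·(3.4 − 0.31) / (17 − 3.4) = 0.4544 m³/s.
= 454.4 L/s.

454 L/s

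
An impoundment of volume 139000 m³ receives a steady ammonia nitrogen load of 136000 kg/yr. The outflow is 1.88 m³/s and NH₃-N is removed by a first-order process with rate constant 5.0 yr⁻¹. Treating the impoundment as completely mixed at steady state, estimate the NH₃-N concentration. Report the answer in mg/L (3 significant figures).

Outflow Q = 1.88 m³/s × 3.156e+07 s/yr = 5.933e+07 m³/yr.
Steady-state CSTR mass balance: W = Q·C + k·V·C, so C = W/(Q + kV).
Q + kV = 5.933e+07 + 5.0·139000 = 6.002e+07 m³/yr.
C = 136000/6.002e+07 = 0.002266 kg/m³ = 2.266 mg/L.

2.27 mg/L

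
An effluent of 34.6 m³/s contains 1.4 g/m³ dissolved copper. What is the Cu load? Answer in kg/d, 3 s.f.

Mass flux = Q·C = 34.6 m³/s × 1.4 g/m³ = 48.44 g/s.
= 48.44 g/s × 86.4 = 4185 kg/d.

4190 kg/d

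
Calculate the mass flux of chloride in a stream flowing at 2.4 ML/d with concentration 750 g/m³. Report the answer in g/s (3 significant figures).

2.4 ML/d = 0.02778 m³/s.
Mass flux = Q·C = 0.02778 m³/s × 750 g/m³ = 20.83 g/s.

20.8 g/s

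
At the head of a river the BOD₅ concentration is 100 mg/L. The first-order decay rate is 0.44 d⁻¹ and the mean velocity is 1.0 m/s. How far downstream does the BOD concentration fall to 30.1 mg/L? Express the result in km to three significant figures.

From C = C₀·e^(−kt), t = ln(C₀/C)/k = ln(100/30.1)/0.44 = 1.201/0.44 = 2.729 d.
Distance = v·t = 1.0 m/s × 2.358e+05 s = 2.358e+05 m = 235.8 km.

236 km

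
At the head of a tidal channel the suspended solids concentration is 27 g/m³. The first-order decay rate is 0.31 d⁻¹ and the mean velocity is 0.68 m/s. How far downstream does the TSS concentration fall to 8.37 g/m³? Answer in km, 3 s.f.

222 km

From C = C₀·e^(−kt), t = ln(C₀/C)/k = ln(27/8.37)/0.31 = 1.171/0.31 = 3.778 d.
Distance = v·t = 0.68 m/s × 3.264e+05 s = 2.22e+05 m = 222 km.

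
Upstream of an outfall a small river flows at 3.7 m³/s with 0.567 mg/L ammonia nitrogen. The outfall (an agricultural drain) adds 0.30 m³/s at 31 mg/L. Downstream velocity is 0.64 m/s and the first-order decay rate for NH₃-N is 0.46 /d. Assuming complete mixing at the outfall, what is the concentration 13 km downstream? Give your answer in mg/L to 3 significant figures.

After complete mixing, C₀ = (0.3·31 + 3.7·0.567) / 4 = 2.849 mg/L.
Travel time t = 1.3e+04 m / 0.64 m/s = 2.031e+04 s = 0.2351 d.
C = 2.849·exp(−0.46·0.2351) = 2.849·0.8975 = 2.557 mg/L.

2.56 mg/L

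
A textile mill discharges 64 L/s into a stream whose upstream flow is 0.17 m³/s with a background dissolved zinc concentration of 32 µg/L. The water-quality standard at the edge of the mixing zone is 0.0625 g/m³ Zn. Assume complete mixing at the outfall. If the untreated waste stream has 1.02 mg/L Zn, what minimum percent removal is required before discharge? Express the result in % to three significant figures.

85.9 %

64 L/s = 0.064 m³/s.
32 µg/L = 0.032 mg/L.
Mass balance: 0.0625·0.234 = 0.064·Cₑ + 0.17·0.032.
Cₑ = (0.01463 − 0.00544) / 0.064 = 0.1435 mg/L.
Required removal = 1 − 0.1435/1.02 = 85.93 %.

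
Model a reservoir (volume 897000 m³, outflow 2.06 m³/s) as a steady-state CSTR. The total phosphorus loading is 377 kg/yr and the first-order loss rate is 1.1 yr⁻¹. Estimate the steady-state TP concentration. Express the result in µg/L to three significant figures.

5.71 µg/L

Outflow Q = 2.06 m³/s × 3.156e+07 s/yr = 6.501e+07 m³/yr.
Steady-state CSTR mass balance: W = Q·C + k·V·C, so C = W/(Q + kV).
Q + kV = 6.501e+07 + 1.1·897000 = 6.6e+07 m³/yr.
C = 377/6.6e+07 = 5.713e-06 kg/m³ = 0.005713 mg/L = 5.713 µg/L.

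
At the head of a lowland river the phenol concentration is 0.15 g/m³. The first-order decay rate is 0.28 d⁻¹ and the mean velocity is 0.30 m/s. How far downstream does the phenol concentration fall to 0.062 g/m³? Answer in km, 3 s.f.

81.8 km

From C = C₀·e^(−kt), t = ln(C₀/C)/k = ln(0.15/0.062)/0.28 = 0.8835/0.28 = 3.155 d.
Distance = v·t = 0.30 m/s × 2.726e+05 s = 8.179e+04 m = 81.79 km.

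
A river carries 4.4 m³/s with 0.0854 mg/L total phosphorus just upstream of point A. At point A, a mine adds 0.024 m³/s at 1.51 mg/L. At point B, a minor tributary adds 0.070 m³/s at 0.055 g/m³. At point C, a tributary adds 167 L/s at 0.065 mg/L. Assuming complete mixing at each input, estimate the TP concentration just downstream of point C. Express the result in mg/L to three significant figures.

After input A: C = (4.4·0.0854 + 0.024·1.51) / 4.424 = 0.09313 mg/L.
After input B: C = (4.424·0.09313 + 0.07·0.055) / 4.494 = 0.09253 mg/L.
167 L/s = 0.167 m³/s.
After input C: C = (4.494·0.09253 + 0.167·0.065) / 4.661 = 0.09155 mg/L.

0.0915 mg/L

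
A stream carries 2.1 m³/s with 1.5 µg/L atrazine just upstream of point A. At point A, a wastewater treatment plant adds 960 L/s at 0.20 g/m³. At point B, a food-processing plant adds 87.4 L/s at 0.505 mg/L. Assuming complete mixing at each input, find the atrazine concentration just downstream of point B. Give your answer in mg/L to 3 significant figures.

0.0760 mg/L

1.5 µg/L = 0.0015 mg/L.
960 L/s = 0.96 m³/s.
After input A: C = (2.1·0.0015 + 0.96·0.2) / 3.06 = 0.06377 mg/L.
87.4 L/s = 0.0874 m³/s.
After input B: C = (3.06·0.06377 + 0.0874·0.505) / 3.147 = 0.07603 mg/L.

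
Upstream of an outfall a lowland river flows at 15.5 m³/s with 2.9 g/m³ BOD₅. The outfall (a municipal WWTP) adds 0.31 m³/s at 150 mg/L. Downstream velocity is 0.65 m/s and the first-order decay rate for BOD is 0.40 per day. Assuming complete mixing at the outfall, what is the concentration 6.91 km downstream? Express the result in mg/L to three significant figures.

After complete mixing, C₀ = (0.31·150 + 15.5·2.9) / 15.81 = 5.784 mg/L.
Travel time t = 6910 m / 0.65 m/s = 1.063e+04 s = 0.123 d.
C = 5.784·exp(−0.40·0.123) = 5.784·0.952 = 5.507 mg/L.

5.51 mg/L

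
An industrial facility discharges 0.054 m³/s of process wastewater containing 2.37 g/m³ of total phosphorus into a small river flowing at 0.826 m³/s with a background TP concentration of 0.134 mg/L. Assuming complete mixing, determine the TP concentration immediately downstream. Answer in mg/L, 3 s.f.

0.271 mg/L

Flow-weighted mixing gives C = (0.054·2.37 + 0.826·0.134) / (0.054 + 0.826) = 0.2387/0.88 = 0.2712 mg/L.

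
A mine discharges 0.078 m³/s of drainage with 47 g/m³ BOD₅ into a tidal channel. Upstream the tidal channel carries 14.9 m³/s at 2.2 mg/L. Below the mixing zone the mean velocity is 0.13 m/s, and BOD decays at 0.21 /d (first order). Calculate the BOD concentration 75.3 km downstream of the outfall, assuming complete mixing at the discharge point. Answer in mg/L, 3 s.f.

After complete mixing, C₀ = (0.078·47 + 14.9·2.2) / 14.98 = 2.433 mg/L.
Travel time t = 7.53e+04 m / 0.13 m/s = 5.792e+05 s = 6.704 d.
C = 2.433·exp(−0.21·6.704) = 2.433·0.2447 = 0.5954 mg/L.

0.595 mg/L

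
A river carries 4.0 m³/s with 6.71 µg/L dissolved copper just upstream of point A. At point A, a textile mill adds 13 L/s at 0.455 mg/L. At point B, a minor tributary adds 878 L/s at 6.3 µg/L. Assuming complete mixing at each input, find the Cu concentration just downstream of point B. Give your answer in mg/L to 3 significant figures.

0.00783 mg/L

6.71 µg/L = 0.00671 mg/L.
13 L/s = 0.013 m³/s.
After input A: C = (4·0.00671 + 0.013·0.455) / 4.013 = 0.008162 mg/L.
878 L/s = 0.878 m³/s.
6.3 µg/L = 0.0063 mg/L.
After input B: C = (4.013·0.008162 + 0.878·0.0063) / 4.891 = 0.007828 mg/L.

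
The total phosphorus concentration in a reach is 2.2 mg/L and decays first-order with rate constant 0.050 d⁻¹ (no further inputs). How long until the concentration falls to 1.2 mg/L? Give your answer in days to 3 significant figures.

12.1 d

t = ln(C₀/C)/k = ln(2.2/1.2)/0.050 = 0.6061/0.050 = 12.12 d.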